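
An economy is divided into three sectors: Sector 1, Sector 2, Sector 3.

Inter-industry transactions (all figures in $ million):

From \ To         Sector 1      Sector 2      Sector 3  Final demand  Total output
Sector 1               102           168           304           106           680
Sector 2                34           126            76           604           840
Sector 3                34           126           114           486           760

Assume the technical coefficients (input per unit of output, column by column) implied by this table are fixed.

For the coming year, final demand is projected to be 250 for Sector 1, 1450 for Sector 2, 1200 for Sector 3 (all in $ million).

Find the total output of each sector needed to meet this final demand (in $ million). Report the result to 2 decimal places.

Technical coefficients a_ij = z_ij / X_j:
  a_11 = 102/680 = 0.15, a_21 = 34/680 = 0.05, a_31 = 34/680 = 0.05
  a_12 = 168/840 = 0.20, a_22 = 126/840 = 0.15, a_32 = 126/840 = 0.15
  a_13 = 304/760 = 0.40, a_23 = 76/760 = 0.10, a_33 = 114/760 = 0.15
I − A =
  [   0.85    -0.20    -0.40]
  [  -0.05     0.85    -0.10]
  [  -0.05    -0.15     0.85]
Cofactors of I−A, C_ij = (−1)^(i+j)·(minor ij) (rows/columns in the sector order above):
  C_11 = (0.85)(0.85) − (-0.10)(-0.15) = 0.7075
  C_12 = −[(-0.05)(0.85) − (-0.10)(-0.05)] = 0.0475
  C_13 = (-0.05)(-0.15) − (0.85)(-0.05) = 0.0500
  C_21 = −[(-0.20)(0.85) − (-0.40)(-0.15)] = 0.2300
  C_22 = (0.85)(0.85) − (-0.40)(-0.05) = 0.7025
  C_23 = −[(0.85)(-0.15) − (-0.20)(-0.05)] = 0.1375
  C_31 = (-0.20)(-0.10) − (-0.40)(0.85) = 0.3600
  C_32 = −[(0.85)(-0.10) − (-0.40)(-0.05)] = 0.1050
  C_33 = (0.85)(0.85) − (-0.20)(-0.05) = 0.7125
det(I−A) = Σ_j (I−A)_1j·C_1j = (0.85)(0.7075) + (-0.20)(0.0475) + (-0.40)(0.0500) = 0.571875
adj(I−A) = Cᵀ =
  [ 0.7075   0.2300   0.3600]
  [ 0.0475   0.7025   0.1050]
  [ 0.0500   0.1375   0.7125]
(I − A)⁻¹ = adj(I−A) / det(I−A) ≈
  [   1.2372     0.4022     0.6295]
  [   0.0831     1.2284     0.1836]
  [   0.0874     0.2404     1.2459]
x = (I − A)⁻¹ d = adj(I−A)·d / det(I−A), with det(I−A) = 0.571875:
  x_1 = (0.7075·250 + 0.2300·1450 + 0.3600·1200) / 0.571875 = 942.375 / 0.571875 ≈ 1647.87
  x_2 = (0.0475·250 + 0.7025·1450 + 0.1050·1200) / 0.571875 = 1156.50 / 0.571875 ≈ 2022.30
  x_3 = (0.0500·250 + 0.1375·1450 + 0.7125·1200) / 0.571875 = 1066.875 / 0.571875 ≈ 1865.57

x_1 = 1647.87, x_2 = 2022.30, x_3 = 1865.57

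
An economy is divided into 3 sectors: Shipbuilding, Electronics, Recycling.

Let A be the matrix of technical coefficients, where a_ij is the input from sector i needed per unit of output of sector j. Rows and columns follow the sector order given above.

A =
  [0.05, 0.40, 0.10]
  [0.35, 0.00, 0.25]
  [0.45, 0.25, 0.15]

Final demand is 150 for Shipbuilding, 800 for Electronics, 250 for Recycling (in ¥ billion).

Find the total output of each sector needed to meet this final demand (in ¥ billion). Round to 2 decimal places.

I − A =
  [   0.95    -0.40    -0.10]
  [  -0.35     1.00    -0.25]
  [  -0.45    -0.25     0.85]
Cofactors of I−A, C_ij = (−1)^(i+j)·(minor ij) (rows/columns in the sector order above):
  C_11 = (1.00)(0.85) − (-0.25)(-0.25) = 0.7875
  C_12 = −[(-0.35)(0.85) − (-0.25)(-0.45)] = 0.4100
  C_13 = (-0.35)(-0.25) − (1.00)(-0.45) = 0.5375
  C_21 = −[(-0.40)(0.85) − (-0.10)(-0.25)] = 0.3650
  C_22 = (0.95)(0.85) − (-0.10)(-0.45) = 0.7625
  C_23 = −[(0.95)(-0.25) − (-0.40)(-0.45)] = 0.4175
  C_31 = (-0.40)(-0.25) − (-0.10)(1.00) = 0.2000
  C_32 = −[(0.95)(-0.25) − (-0.10)(-0.35)] = 0.2725
  C_33 = (0.95)(1.00) − (-0.40)(-0.35) = 0.8100
det(I−A) = Σ_j (I−A)_1j·C_1j = (0.95)(0.7875) + (-0.40)(0.4100) + (-0.10)(0.5375) = 0.530375
adj(I−A) = Cᵀ =
  [ 0.7875   0.3650   0.2000]
  [ 0.4100   0.7625   0.2725]
  [ 0.5375   0.4175   0.8100]
(I − A)⁻¹ = adj(I−A) / det(I−A) ≈
  [   1.4848     0.6882     0.3771]
  [   0.7730     1.4377     0.5138]
  [   1.0134     0.7872     1.5272]
x = (I − A)⁻¹ d = adj(I−A)·d / det(I−A), with det(I−A) = 0.530375:
  x_1 = (0.7875·150 + 0.3650·800 + 0.2000·250) / 0.530375 = 460.125 / 0.530375 ≈ 867.55
  x_2 = (0.4100·150 + 0.7625·800 + 0.2725·250) / 0.530375 = 739.625 / 0.530375 ≈ 1394.53
  x_3 = (0.5375·150 + 0.4175·800 + 0.8100·250) / 0.530375 = 617.125 / 0.530375 ≈ 1163.56

x_1 = 867.55, x_2 = 1394.53, x_3 = 1163.56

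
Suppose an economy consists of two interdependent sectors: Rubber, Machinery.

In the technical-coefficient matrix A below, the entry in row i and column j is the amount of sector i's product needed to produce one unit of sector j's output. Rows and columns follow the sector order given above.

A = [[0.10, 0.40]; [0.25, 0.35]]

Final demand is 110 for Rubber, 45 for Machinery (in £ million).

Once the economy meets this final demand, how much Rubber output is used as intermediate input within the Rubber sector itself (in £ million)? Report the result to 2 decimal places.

z_11 = 18.45

I − A =
  [   0.90    -0.40]
  [  -0.25     0.65]
det(I−A) = (0.90)(0.65) − (-0.40)(-0.25) = 0.4850
adj(I−A) = [[0.65, 0.40], [0.25, 0.90]]
(I − A)⁻¹ = adj(I−A) / det(I−A) ≈
  [   1.3402     0.8247]
  [   0.5155     1.8557]
First solve x = (I − A)⁻¹ d = adj(I−A)·d / det(I−A); in particular x_1 = (0.65·110 + 0.40·45) / 0.4850 = 89.50 / 0.4850 ≈ 184.5361.
Intermediate flow from 1 to 1: z_11 = a_11 · x_1 = 0.10 × 89.50 / 0.4850 = 8.95 / 0.4850 ≈ 18.45.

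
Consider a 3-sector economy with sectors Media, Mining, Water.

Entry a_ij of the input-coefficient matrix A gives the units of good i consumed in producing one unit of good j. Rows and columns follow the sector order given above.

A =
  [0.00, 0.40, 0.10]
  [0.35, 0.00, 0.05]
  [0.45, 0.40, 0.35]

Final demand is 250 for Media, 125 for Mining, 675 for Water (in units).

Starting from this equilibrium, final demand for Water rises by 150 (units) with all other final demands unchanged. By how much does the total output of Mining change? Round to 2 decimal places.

Δx_2 = 27.07

I − A =
  [   1.00    -0.40    -0.10]
  [  -0.35     1.00    -0.05]
  [  -0.45    -0.40     0.65]
Cofactors of I−A, C_ij = (−1)^(i+j)·(minor ij) (rows/columns in the sector order above):
  C_11 = (1.00)(0.65) − (-0.05)(-0.40) = 0.6300
  C_12 = −[(-0.35)(0.65) − (-0.05)(-0.45)] = 0.2500
  C_13 = (-0.35)(-0.40) − (1.00)(-0.45) = 0.5900
  C_21 = −[(-0.40)(0.65) − (-0.10)(-0.40)] = 0.3000
  C_22 = (1.00)(0.65) − (-0.10)(-0.45) = 0.6050
  C_23 = −[(1.00)(-0.40) − (-0.40)(-0.45)] = 0.5800
  C_31 = (-0.40)(-0.05) − (-0.10)(1.00) = 0.1200
  C_32 = −[(1.00)(-0.05) − (-0.10)(-0.35)] = 0.0850
  C_33 = (1.00)(1.00) − (-0.40)(-0.35) = 0.8600
det(I−A) = Σ_j (I−A)_1j·C_1j = (1.00)(0.6300) + (-0.40)(0.2500) + (-0.10)(0.5900) = 0.4710
adj(I−A) = Cᵀ =
  [ 0.6300   0.3000   0.1200]
  [ 0.2500   0.6050   0.0850]
  [ 0.5900   0.5800   0.8600]
(I − A)⁻¹ = adj(I−A) / det(I−A) ≈
  [   1.3376     0.6369     0.2548]
  [   0.5308     1.2845     0.1805]
  [   1.2527     1.2314     1.8259]
Δx = (I − A)⁻¹ Δd with Δd having +150 in the Water component and 0 elsewhere.
So Δx_2 = L_23 · (+150), where L_23 = adj(I−A)_23 / det(I−A) = 0.0850 / 0.4710.
Δx_2 = 0.0850 × (+150) / 0.4710 = 12.75 / 0.4710 ≈ 27.07.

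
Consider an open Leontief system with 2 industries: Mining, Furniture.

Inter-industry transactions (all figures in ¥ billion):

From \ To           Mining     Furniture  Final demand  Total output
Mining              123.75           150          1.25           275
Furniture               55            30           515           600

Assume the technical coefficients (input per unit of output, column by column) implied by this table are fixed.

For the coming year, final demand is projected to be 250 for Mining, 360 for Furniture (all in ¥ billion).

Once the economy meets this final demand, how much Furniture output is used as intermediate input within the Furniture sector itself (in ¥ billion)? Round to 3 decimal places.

Technical coefficients a_ij = z_ij / X_j:
  a_11 = 123.75/275 = 0.45, a_21 = 55/275 = 0.20
  a_12 = 150/600 = 0.25, a_22 = 30/600 = 0.05
I − A =
  [   0.55    -0.25]
  [  -0.20     0.95]
det(I−A) = (0.55)(0.95) − (-0.25)(-0.20) = 0.4725
adj(I−A) = [[0.95, 0.25], [0.20, 0.55]]
(I − A)⁻¹ = adj(I−A) / det(I−A) ≈
  [   2.0106     0.5291]
  [   0.4233     1.1640]
First solve x = (I − A)⁻¹ d = adj(I−A)·d / det(I−A); in particular x_2 = (0.20·250 + 0.55·360) / 0.4725 = 248.00 / 0.4725 ≈ 524.86772.
Intermediate flow from 2 to 2: z_22 = a_22 · x_2 = 0.05 × 248.00 / 0.4725 = 12.40 / 0.4725 ≈ 26.243.

z_22 = 26.243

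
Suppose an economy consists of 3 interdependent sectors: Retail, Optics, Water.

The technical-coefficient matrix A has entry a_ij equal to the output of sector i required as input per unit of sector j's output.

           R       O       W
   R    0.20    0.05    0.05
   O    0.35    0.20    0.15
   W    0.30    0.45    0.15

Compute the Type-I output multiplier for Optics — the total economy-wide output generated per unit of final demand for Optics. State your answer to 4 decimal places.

I − A =
  [   0.80    -0.05    -0.05]
  [  -0.35     0.80    -0.15]
  [  -0.30    -0.45     0.85]
Cofactors of I−A, C_ij = (−1)^(i+j)·(minor ij) (rows/columns in the sector order above):
  C_11 = (0.80)(0.85) − (-0.15)(-0.45) = 0.6125
  C_12 = −[(-0.35)(0.85) − (-0.15)(-0.30)] = 0.3425
  C_13 = (-0.35)(-0.45) − (0.80)(-0.30) = 0.3975
  C_21 = −[(-0.05)(0.85) − (-0.05)(-0.45)] = 0.0650
  C_22 = (0.80)(0.85) − (-0.05)(-0.30) = 0.6650
  C_23 = −[(0.80)(-0.45) − (-0.05)(-0.30)] = 0.3750
  C_31 = (-0.05)(-0.15) − (-0.05)(0.80) = 0.0475
  C_32 = −[(0.80)(-0.15) − (-0.05)(-0.35)] = 0.1375
  C_33 = (0.80)(0.80) − (-0.05)(-0.35) = 0.6225
det(I−A) = Σ_j (I−A)_1j·C_1j = (0.80)(0.6125) + (-0.05)(0.3425) + (-0.05)(0.3975) = 0.4530
adj(I−A) = Cᵀ =
  [ 0.6125   0.0650   0.0475]
  [ 0.3425   0.6650   0.1375]
  [ 0.3975   0.3750   0.6225]
(I − A)⁻¹ = adj(I−A) / det(I−A) ≈
  [   1.35210     0.14349     0.10486]
  [   0.75607     1.46799     0.30353]
  [   0.87748     0.82781     1.37417]
The output multiplier for sector j is the column-j sum of the Leontief inverse (I − A)⁻¹ = adj(I−A) / det(I−A).
Column O of adj(I−A): (0.0650, 0.6650, 0.3750); det(I−A) = 0.4530.
m_O = (0.0650 + 0.6650 + 0.3750) / 0.4530 = 1.105 / 0.4530 ≈ 2.4393.

m_O = 2.4393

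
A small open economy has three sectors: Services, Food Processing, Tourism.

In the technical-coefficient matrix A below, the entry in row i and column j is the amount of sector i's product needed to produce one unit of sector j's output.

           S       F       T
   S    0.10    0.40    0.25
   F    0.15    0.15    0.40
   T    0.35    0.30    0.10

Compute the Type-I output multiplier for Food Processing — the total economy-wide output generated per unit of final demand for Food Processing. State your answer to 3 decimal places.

I − A =
  [   0.90    -0.40    -0.25]
  [  -0.15     0.85    -0.40]
  [  -0.35    -0.30     0.90]
Cofactors of I−A, C_ij = (−1)^(i+j)·(minor ij) (rows/columns in the sector order above):
  C_11 = (0.85)(0.90) − (-0.40)(-0.30) = 0.6450
  C_12 = −[(-0.15)(0.90) − (-0.40)(-0.35)] = 0.2750
  C_13 = (-0.15)(-0.30) − (0.85)(-0.35) = 0.3425
  C_21 = −[(-0.40)(0.90) − (-0.25)(-0.30)] = 0.4350
  C_22 = (0.90)(0.90) − (-0.25)(-0.35) = 0.7225
  C_23 = −[(0.90)(-0.30) − (-0.40)(-0.35)] = 0.4100
  C_31 = (-0.40)(-0.40) − (-0.25)(0.85) = 0.3725
  C_32 = −[(0.90)(-0.40) − (-0.25)(-0.15)] = 0.3975
  C_33 = (0.90)(0.85) − (-0.40)(-0.15) = 0.7050
det(I−A) = Σ_j (I−A)_1j·C_1j = (0.90)(0.6450) + (-0.40)(0.2750) + (-0.25)(0.3425) = 0.384875
adj(I−A) = Cᵀ =
  [ 0.6450   0.4350   0.3725]
  [ 0.2750   0.7225   0.3975]
  [ 0.3425   0.4100   0.7050]
(I − A)⁻¹ = adj(I−A) / det(I−A) ≈
  [   1.6759     1.1302     0.9678]
  [   0.7145     1.8772     1.0328]
  [   0.8899     1.0653     1.8318]
The output multiplier for sector j is the column-j sum of the Leontief inverse (I − A)⁻¹ = adj(I−A) / det(I−A).
Column F of adj(I−A): (0.4350, 0.7225, 0.4100); det(I−A) = 0.384875.
m_F = (0.4350 + 0.7225 + 0.4100) / 0.384875 = 1.5675 / 0.384875 ≈ 4.073.

m_F = 4.073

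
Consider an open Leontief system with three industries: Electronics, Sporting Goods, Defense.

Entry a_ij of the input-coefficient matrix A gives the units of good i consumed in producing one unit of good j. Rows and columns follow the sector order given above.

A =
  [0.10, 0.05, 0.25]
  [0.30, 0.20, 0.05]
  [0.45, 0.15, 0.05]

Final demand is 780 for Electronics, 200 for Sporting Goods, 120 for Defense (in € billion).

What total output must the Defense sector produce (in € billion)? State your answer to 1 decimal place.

x_3 = 770.6

I − A =
  [   0.90    -0.05    -0.25]
  [  -0.30     0.80    -0.05]
  [  -0.45    -0.15     0.95]
Cofactors of I−A, C_ij = (−1)^(i+j)·(minor ij) (rows/columns in the sector order above):
  C_11 = (0.80)(0.95) − (-0.05)(-0.15) = 0.7525
  C_12 = −[(-0.30)(0.95) − (-0.05)(-0.45)] = 0.3075
  C_13 = (-0.30)(-0.15) − (0.80)(-0.45) = 0.4050
  C_21 = −[(-0.05)(0.95) − (-0.25)(-0.15)] = 0.0850
  C_22 = (0.90)(0.95) − (-0.25)(-0.45) = 0.7425
  C_23 = −[(0.90)(-0.15) − (-0.05)(-0.45)] = 0.1575
  C_31 = (-0.05)(-0.05) − (-0.25)(0.80) = 0.2025
  C_32 = −[(0.90)(-0.05) − (-0.25)(-0.30)] = 0.1200
  C_33 = (0.90)(0.80) − (-0.05)(-0.30) = 0.7050
det(I−A) = Σ_j (I−A)_1j·C_1j = (0.90)(0.7525) + (-0.05)(0.3075) + (-0.25)(0.4050) = 0.560625
adj(I−A) = Cᵀ =
  [ 0.7525   0.0850   0.2025]
  [ 0.3075   0.7425   0.1200]
  [ 0.4050   0.1575   0.7050]
(I − A)⁻¹ = adj(I−A) / det(I−A) ≈
  [   1.3423     0.1516     0.3612]
  [   0.5485     1.3244     0.2140]
  [   0.7224     0.2809     1.2575]
x = (I − A)⁻¹ d = adj(I−A)·d / det(I−A), with det(I−A) = 0.560625:
  x_1 = (0.7525·780 + 0.0850·200 + 0.2025·120) / 0.560625 = 628.25 / 0.560625 ≈ 1120.6
  x_2 = (0.3075·780 + 0.7425·200 + 0.1200·120) / 0.560625 = 402.75 / 0.560625 ≈ 718.4
  x_3 = (0.4050·780 + 0.1575·200 + 0.7050·120) / 0.560625 = 432.00 / 0.560625 ≈ 770.6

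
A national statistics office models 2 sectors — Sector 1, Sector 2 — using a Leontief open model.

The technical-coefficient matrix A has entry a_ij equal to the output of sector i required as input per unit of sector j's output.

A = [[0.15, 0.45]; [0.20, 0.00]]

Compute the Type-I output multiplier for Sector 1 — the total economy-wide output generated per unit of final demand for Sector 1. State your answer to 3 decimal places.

m_1 = 1.579

I − A =
  [   0.85    -0.45]
  [  -0.20     1.00]
det(I−A) = (0.85)(1.00) − (-0.45)(-0.20) = 0.7600
adj(I−A) = [[1.00, 0.45], [0.20, 0.85]]
(I − A)⁻¹ = adj(I−A) / det(I−A) ≈
  [   1.3158     0.5921]
  [   0.2632     1.1184]
The output multiplier for sector j is the column-j sum of the Leontief inverse (I − A)⁻¹ = adj(I−A) / det(I−A).
Column 1 of adj(I−A): (1.00, 0.20); det(I−A) = 0.7600.
m_1 = (1.00 + 0.20) / 0.7600 = 1.20 / 0.7600 ≈ 1.579.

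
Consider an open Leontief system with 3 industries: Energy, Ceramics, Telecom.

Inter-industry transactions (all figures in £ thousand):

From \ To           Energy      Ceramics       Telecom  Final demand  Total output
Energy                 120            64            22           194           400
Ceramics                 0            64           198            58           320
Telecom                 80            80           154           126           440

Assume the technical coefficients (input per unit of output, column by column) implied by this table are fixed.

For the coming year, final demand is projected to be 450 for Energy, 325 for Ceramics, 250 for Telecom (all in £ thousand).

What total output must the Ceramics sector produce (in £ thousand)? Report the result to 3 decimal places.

x_C = 1017.840

Technical coefficients a_ij = z_ij / X_j:
  a_EE = 120/400 = 0.30, a_CE = 0/400 = 0.00, a_TE = 80/400 = 0.20
  a_EC = 64/320 = 0.20, a_CC = 64/320 = 0.20, a_TC = 80/320 = 0.25
  a_ET = 22/440 = 0.05, a_CT = 198/440 = 0.45, a_TT = 154/440 = 0.35
I − A =
  [   0.70    -0.20    -0.05]
  [   0.00     0.80    -0.45]
  [  -0.20    -0.25     0.65]
Cofactors of I−A, C_ij = (−1)^(i+j)·(minor ij) (rows/columns in the sector order above):
  C_11 = (0.80)(0.65) − (-0.45)(-0.25) = 0.4075
  C_12 = −[(0.00)(0.65) − (-0.45)(-0.20)] = 0.0900
  C_13 = (0.00)(-0.25) − (0.80)(-0.20) = 0.1600
  C_21 = −[(-0.20)(0.65) − (-0.05)(-0.25)] = 0.1425
  C_22 = (0.70)(0.65) − (-0.05)(-0.20) = 0.4450
  C_23 = −[(0.70)(-0.25) − (-0.20)(-0.20)] = 0.2150
  C_31 = (-0.20)(-0.45) − (-0.05)(0.80) = 0.1300
  C_32 = −[(0.70)(-0.45) − (-0.05)(0.00)] = 0.3150
  C_33 = (0.70)(0.80) − (-0.20)(0.00) = 0.5600
det(I−A) = Σ_j (I−A)_1j·C_1j = (0.70)(0.4075) + (-0.20)(0.0900) + (-0.05)(0.1600) = 0.25925
adj(I−A) = Cᵀ =
  [ 0.4075   0.1425   0.1300]
  [ 0.0900   0.4450   0.3150]
  [ 0.1600   0.2150   0.5600]
(I − A)⁻¹ = adj(I−A) / det(I−A) ≈
  [   1.5718     0.5497     0.5014]
  [   0.3472     1.7165     1.2150]
  [   0.6172     0.8293     2.1601]
x = (I − A)⁻¹ d = adj(I−A)·d / det(I−A), with det(I−A) = 0.25925:
  x_E = (0.4075·450 + 0.1425·325 + 0.1300·250) / 0.25925 = 262.1875 / 0.25925 ≈ 1011.331
  x_C = (0.0900·450 + 0.4450·325 + 0.3150·250) / 0.25925 = 263.875 / 0.25925 ≈ 1017.840
  x_T = (0.1600·450 + 0.2150·325 + 0.5600·250) / 0.25925 = 281.875 / 0.25925 ≈ 1087.271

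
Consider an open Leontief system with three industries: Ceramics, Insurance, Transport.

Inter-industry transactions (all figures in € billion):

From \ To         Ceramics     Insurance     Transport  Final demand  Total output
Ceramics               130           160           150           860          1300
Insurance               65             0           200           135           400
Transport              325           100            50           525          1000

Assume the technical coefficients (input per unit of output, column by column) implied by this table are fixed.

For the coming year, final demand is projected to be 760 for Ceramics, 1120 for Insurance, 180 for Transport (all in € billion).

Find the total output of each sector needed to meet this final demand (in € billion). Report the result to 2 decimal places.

x_C = 1630.62, x_I = 1398.87, x_T = 986.71

Technical coefficients a_ij = z_ij / X_j:
  a_CC = 130/1300 = 0.10, a_IC = 65/1300 = 0.05, a_TC = 325/1300 = 0.25
  a_CI = 160/400 = 0.40, a_II = 0/400 = 0.00, a_TI = 100/400 = 0.25
  a_CT = 150/1000 = 0.15, a_IT = 200/1000 = 0.20, a_TT = 50/1000 = 0.05
I − A =
  [   0.90    -0.40    -0.15]
  [  -0.05     1.00    -0.20]
  [  -0.25    -0.25     0.95]
Cofactors of I−A, C_ij = (−1)^(i+j)·(minor ij) (rows/columns in the sector order above):
  C_11 = (1.00)(0.95) − (-0.20)(-0.25) = 0.9000
  C_12 = −[(-0.05)(0.95) − (-0.20)(-0.25)] = 0.0975
  C_13 = (-0.05)(-0.25) − (1.00)(-0.25) = 0.2625
  C_21 = −[(-0.40)(0.95) − (-0.15)(-0.25)] = 0.4175
  C_22 = (0.90)(0.95) − (-0.15)(-0.25) = 0.8175
  C_23 = −[(0.90)(-0.25) − (-0.40)(-0.25)] = 0.3250
  C_31 = (-0.40)(-0.20) − (-0.15)(1.00) = 0.2300
  C_32 = −[(0.90)(-0.20) − (-0.15)(-0.05)] = 0.1875
  C_33 = (0.90)(1.00) − (-0.40)(-0.05) = 0.8800
det(I−A) = Σ_j (I−A)_1j·C_1j = (0.90)(0.9000) + (-0.40)(0.0975) + (-0.15)(0.2625) = 0.731625
adj(I−A) = Cᵀ =
  [ 0.9000   0.4175   0.2300]
  [ 0.0975   0.8175   0.1875]
  [ 0.2625   0.3250   0.8800]
(I − A)⁻¹ = adj(I−A) / det(I−A) ≈
  [   1.2301     0.5706     0.3144]
  [   0.1333     1.1174     0.2563]
  [   0.3588     0.4442     1.2028]
x = (I − A)⁻¹ d = adj(I−A)·d / det(I−A), with det(I−A) = 0.731625:
  x_C = (0.9000·760 + 0.4175·1120 + 0.2300·180) / 0.731625 = 1193.00 / 0.731625 ≈ 1630.62
  x_I = (0.0975·760 + 0.8175·1120 + 0.1875·180) / 0.731625 = 1023.45 / 0.731625 ≈ 1398.87
  x_T = (0.2625·760 + 0.3250·1120 + 0.8800·180) / 0.731625 = 721.90 / 0.731625 ≈ 986.71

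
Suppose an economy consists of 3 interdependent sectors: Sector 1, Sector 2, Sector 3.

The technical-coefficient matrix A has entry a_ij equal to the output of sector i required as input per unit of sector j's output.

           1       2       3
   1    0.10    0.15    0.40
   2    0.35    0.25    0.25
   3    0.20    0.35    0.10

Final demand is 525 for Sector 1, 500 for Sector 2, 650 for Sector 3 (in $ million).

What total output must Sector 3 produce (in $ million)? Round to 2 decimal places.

I − A =
  [   0.90    -0.15    -0.40]
  [  -0.35     0.75    -0.25]
  [  -0.20    -0.35     0.90]
Cofactors of I−A, C_ij = (−1)^(i+j)·(minor ij) (rows/columns in the sector order above):
  C_11 = (0.75)(0.90) − (-0.25)(-0.35) = 0.5875
  C_12 = −[(-0.35)(0.90) − (-0.25)(-0.20)] = 0.3650
  C_13 = (-0.35)(-0.35) − (0.75)(-0.20) = 0.2725
  C_21 = −[(-0.15)(0.90) − (-0.40)(-0.35)] = 0.2750
  C_22 = (0.90)(0.90) − (-0.40)(-0.20) = 0.7300
  C_23 = −[(0.90)(-0.35) − (-0.15)(-0.20)] = 0.3450
  C_31 = (-0.15)(-0.25) − (-0.40)(0.75) = 0.3375
  C_32 = −[(0.90)(-0.25) − (-0.40)(-0.35)] = 0.3650
  C_33 = (0.90)(0.75) − (-0.15)(-0.35) = 0.6225
det(I−A) = Σ_j (I−A)_1j·C_1j = (0.90)(0.5875) + (-0.15)(0.3650) + (-0.40)(0.2725) = 0.3650
adj(I−A) = Cᵀ =
  [ 0.5875   0.2750   0.3375]
  [ 0.3650   0.7300   0.3650]
  [ 0.2725   0.3450   0.6225]
(I − A)⁻¹ = adj(I−A) / det(I−A) ≈
  [   1.6096     0.7534     0.9247]
  [   1.0000     2.0000     1.0000]
  [   0.7466     0.9452     1.7055]
x = (I − A)⁻¹ d = adj(I−A)·d / det(I−A), with det(I−A) = 0.3650:
  x_1 = (0.5875·525 + 0.2750·500 + 0.3375·650) / 0.3650 = 665.3125 / 0.3650 ≈ 1822.77
  x_2 = (0.3650·525 + 0.7300·500 + 0.3650·650) / 0.3650 = 793.875 / 0.3650 = 2175.00
  x_3 = (0.2725·525 + 0.3450·500 + 0.6225·650) / 0.3650 = 720.1875 / 0.3650 ≈ 1973.12

x_3 = 1973.12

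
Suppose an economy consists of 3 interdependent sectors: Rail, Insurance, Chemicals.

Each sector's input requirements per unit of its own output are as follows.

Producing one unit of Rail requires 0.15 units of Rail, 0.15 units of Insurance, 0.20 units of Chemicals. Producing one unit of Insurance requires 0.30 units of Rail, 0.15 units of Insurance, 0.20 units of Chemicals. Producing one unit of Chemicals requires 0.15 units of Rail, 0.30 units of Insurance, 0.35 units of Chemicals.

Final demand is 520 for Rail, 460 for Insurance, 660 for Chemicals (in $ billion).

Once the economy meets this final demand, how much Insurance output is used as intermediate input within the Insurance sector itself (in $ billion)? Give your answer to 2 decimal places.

I − A =
  [   0.85    -0.30    -0.15]
  [  -0.15     0.85    -0.30]
  [  -0.20    -0.20     0.65]
Cofactors of I−A, C_ij = (−1)^(i+j)·(minor ij) (rows/columns in the sector order above):
  C_11 = (0.85)(0.65) − (-0.30)(-0.20) = 0.4925
  C_12 = −[(-0.15)(0.65) − (-0.30)(-0.20)] = 0.1575
  C_13 = (-0.15)(-0.20) − (0.85)(-0.20) = 0.2000
  C_21 = −[(-0.30)(0.65) − (-0.15)(-0.20)] = 0.2250
  C_22 = (0.85)(0.65) − (-0.15)(-0.20) = 0.5225
  C_23 = −[(0.85)(-0.20) − (-0.30)(-0.20)] = 0.2300
  C_31 = (-0.30)(-0.30) − (-0.15)(0.85) = 0.2175
  C_32 = −[(0.85)(-0.30) − (-0.15)(-0.15)] = 0.2775
  C_33 = (0.85)(0.85) − (-0.30)(-0.15) = 0.6775
det(I−A) = Σ_j (I−A)_1j·C_1j = (0.85)(0.4925) + (-0.30)(0.1575) + (-0.15)(0.2000) = 0.341375
adj(I−A) = Cᵀ =
  [ 0.4925   0.2250   0.2175]
  [ 0.1575   0.5225   0.2775]
  [ 0.2000   0.2300   0.6775]
(I − A)⁻¹ = adj(I−A) / det(I−A) ≈
  [   1.4427     0.6591     0.6371]
  [   0.4614     1.5306     0.8129]
  [   0.5859     0.6737     1.9846]
First solve x = (I − A)⁻¹ d = adj(I−A)·d / det(I−A); in particular x_2 = (0.1575·520 + 0.5225·460 + 0.2775·660) / 0.341375 = 505.40 / 0.341375 ≈ 1480.4833.
Intermediate flow from 2 to 2: z_22 = a_22 · x_2 = 0.15 × 505.40 / 0.341375 = 75.81 / 0.341375 ≈ 222.07.

z_22 = 222.07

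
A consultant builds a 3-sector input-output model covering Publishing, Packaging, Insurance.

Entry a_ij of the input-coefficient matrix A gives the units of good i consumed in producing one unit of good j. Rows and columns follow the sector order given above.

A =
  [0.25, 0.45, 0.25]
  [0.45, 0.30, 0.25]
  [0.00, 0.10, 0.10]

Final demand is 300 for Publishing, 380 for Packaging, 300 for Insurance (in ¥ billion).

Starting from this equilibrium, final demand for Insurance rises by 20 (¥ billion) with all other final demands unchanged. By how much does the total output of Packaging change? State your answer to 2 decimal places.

Δx_2 = 23.05

I − A =
  [   0.75    -0.45    -0.25]
  [  -0.45     0.70    -0.25]
  [   0.00    -0.10     0.90]
Cofactors of I−A, C_ij = (−1)^(i+j)·(minor ij) (rows/columns in the sector order above):
  C_11 = (0.70)(0.90) − (-0.25)(-0.10) = 0.6050
  C_12 = −[(-0.45)(0.90) − (-0.25)(0.00)] = 0.4050
  C_13 = (-0.45)(-0.10) − (0.70)(0.00) = 0.0450
  C_21 = −[(-0.45)(0.90) − (-0.25)(-0.10)] = 0.4300
  C_22 = (0.75)(0.90) − (-0.25)(0.00) = 0.6750
  C_23 = −[(0.75)(-0.10) − (-0.45)(0.00)] = 0.0750
  C_31 = (-0.45)(-0.25) − (-0.25)(0.70) = 0.2875
  C_32 = −[(0.75)(-0.25) − (-0.25)(-0.45)] = 0.3000
  C_33 = (0.75)(0.70) − (-0.45)(-0.45) = 0.3225
det(I−A) = Σ_j (I−A)_1j·C_1j = (0.75)(0.6050) + (-0.45)(0.4050) + (-0.25)(0.0450) = 0.26025
adj(I−A) = Cᵀ =
  [ 0.6050   0.4300   0.2875]
  [ 0.4050   0.6750   0.3000]
  [ 0.0450   0.0750   0.3225]
(I − A)⁻¹ = adj(I−A) / det(I−A) ≈
  [   2.3247     1.6523     1.1047]
  [   1.5562     2.5937     1.1527]
  [   0.1729     0.2882     1.2392]
Δx = (I − A)⁻¹ Δd with Δd having +20 in the Insurance component and 0 elsewhere.
So Δx_2 = L_23 · (+20), where L_23 = adj(I−A)_23 / det(I−A) = 0.3000 / 0.26025.
Δx_2 = 0.3000 × (+20) / 0.26025 = 6.00 / 0.26025 ≈ 23.05.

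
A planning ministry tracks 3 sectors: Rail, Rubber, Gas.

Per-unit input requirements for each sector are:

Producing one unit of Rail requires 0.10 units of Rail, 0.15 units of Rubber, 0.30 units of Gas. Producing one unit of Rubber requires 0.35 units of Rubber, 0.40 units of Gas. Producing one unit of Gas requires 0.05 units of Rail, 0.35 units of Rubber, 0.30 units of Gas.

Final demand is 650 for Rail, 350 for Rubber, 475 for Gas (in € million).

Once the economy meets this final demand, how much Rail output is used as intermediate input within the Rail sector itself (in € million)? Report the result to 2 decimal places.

I − A =
  [   0.90     0.00    -0.05]
  [  -0.15     0.65    -0.35]
  [  -0.30    -0.40     0.70]
Cofactors of I−A, C_ij = (−1)^(i+j)·(minor ij) (rows/columns in the sector order above):
  C_11 = (0.65)(0.70) − (-0.35)(-0.40) = 0.3150
  C_12 = −[(-0.15)(0.70) − (-0.35)(-0.30)] = 0.2100
  C_13 = (-0.15)(-0.40) − (0.65)(-0.30) = 0.2550
  C_21 = −[(0.00)(0.70) − (-0.05)(-0.40)] = 0.0200
  C_22 = (0.90)(0.70) − (-0.05)(-0.30) = 0.6150
  C_23 = −[(0.90)(-0.40) − (0.00)(-0.30)] = 0.3600
  C_31 = (0.00)(-0.35) − (-0.05)(0.65) = 0.0325
  C_32 = −[(0.90)(-0.35) − (-0.05)(-0.15)] = 0.3225
  C_33 = (0.90)(0.65) − (0.00)(-0.15) = 0.5850
det(I−A) = Σ_j (I−A)_1j·C_1j = (0.90)(0.3150) + (0.00)(0.2100) + (-0.05)(0.2550) = 0.27075
adj(I−A) = Cᵀ =
  [ 0.3150   0.0200   0.0325]
  [ 0.2100   0.6150   0.3225]
  [ 0.2550   0.3600   0.5850]
(I − A)⁻¹ = adj(I−A) / det(I−A) ≈
  [   1.1634     0.0739     0.1200]
  [   0.7756     2.2715     1.1911]
  [   0.9418     1.3296     2.1607]
First solve x = (I − A)⁻¹ d = adj(I−A)·d / det(I−A); in particular x_1 = (0.3150·650 + 0.0200·350 + 0.0325·475) / 0.27075 = 227.1875 / 0.27075 ≈ 839.1043.
Intermediate flow from 1 to 1: z_11 = a_11 · x_1 = 0.10 × 227.1875 / 0.27075 = 22.71875 / 0.27075 ≈ 83.91.

z_11 = 83.91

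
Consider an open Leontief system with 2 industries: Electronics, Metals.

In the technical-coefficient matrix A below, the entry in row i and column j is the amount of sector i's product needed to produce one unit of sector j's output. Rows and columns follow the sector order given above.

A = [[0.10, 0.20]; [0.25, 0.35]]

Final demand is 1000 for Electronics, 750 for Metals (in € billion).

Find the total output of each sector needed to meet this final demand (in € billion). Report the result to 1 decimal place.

x_E = 1495.3, x_M = 1729.0

I − A =
  [   0.90    -0.20]
  [  -0.25     0.65]
det(I−A) = (0.90)(0.65) − (-0.20)(-0.25) = 0.5350
adj(I−A) = [[0.65, 0.20], [0.25, 0.90]]
(I − A)⁻¹ = adj(I−A) / det(I−A) ≈
  [   1.2150     0.3738]
  [   0.4673     1.6822]
x = (I − A)⁻¹ d = adj(I−A)·d / det(I−A), with det(I−A) = 0.5350:
  x_E = (0.65·1000 + 0.20·750) / 0.5350 = 800.00 / 0.5350 ≈ 1495.3
  x_M = (0.25·1000 + 0.90·750) / 0.5350 = 925.00 / 0.5350 ≈ 1729.0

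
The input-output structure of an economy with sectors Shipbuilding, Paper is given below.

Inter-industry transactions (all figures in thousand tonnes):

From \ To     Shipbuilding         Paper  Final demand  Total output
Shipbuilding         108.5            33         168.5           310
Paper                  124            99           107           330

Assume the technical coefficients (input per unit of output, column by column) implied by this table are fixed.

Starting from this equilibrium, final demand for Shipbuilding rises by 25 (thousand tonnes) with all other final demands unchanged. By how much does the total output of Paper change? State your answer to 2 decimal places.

Δx_2 = 24.10

Technical coefficients a_ij = z_ij / X_j:
  a_11 = 108.5/310 = 0.35, a_21 = 124/310 = 0.40
  a_12 = 33/330 = 0.10, a_22 = 99/330 = 0.30
I − A =
  [   0.65    -0.10]
  [  -0.40     0.70]
det(I−A) = (0.65)(0.70) − (-0.10)(-0.40) = 0.4150
adj(I−A) = [[0.70, 0.10], [0.40, 0.65]]
(I − A)⁻¹ = adj(I−A) / det(I−A) ≈
  [   1.6867     0.2410]
  [   0.9639     1.5663]
Δx = (I − A)⁻¹ Δd with Δd having +25 in the Shipbuilding component and 0 elsewhere.
So Δx_2 = L_21 · (+25), where L_21 = adj(I−A)_21 / det(I−A) = 0.40 / 0.4150.
Δx_2 = 0.40 × (+25) / 0.4150 = 10.00 / 0.4150 ≈ 24.10.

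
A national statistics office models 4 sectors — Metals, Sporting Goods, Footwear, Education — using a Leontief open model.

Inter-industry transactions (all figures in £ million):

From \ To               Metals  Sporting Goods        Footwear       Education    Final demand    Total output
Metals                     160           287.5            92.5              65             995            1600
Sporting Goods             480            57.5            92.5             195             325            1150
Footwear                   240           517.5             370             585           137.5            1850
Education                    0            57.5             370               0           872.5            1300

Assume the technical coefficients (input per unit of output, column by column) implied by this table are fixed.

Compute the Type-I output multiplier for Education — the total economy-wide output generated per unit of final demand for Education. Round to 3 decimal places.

Technical coefficients a_ij = z_ij / X_j:
  a_MM = 160/1600 = 0.10, a_SM = 480/1600 = 0.30, a_FM = 240/1600 = 0.15, a_EM = 0/1600 = 0.00
  a_MS = 287.5/1150 = 0.25, a_SS = 57.5/1150 = 0.05, a_FS = 517.5/1150 = 0.45, a_ES = 57.5/1150 = 0.05
  a_MF = 92.5/1850 = 0.05, a_SF = 92.5/1850 = 0.05, a_FF = 370/1850 = 0.20, a_EF = 370/1850 = 0.20
  a_ME = 65/1300 = 0.05, a_SE = 195/1300 = 0.15, a_FE = 585/1300 = 0.45, a_EE = 0/1300 = 0.00
I − A =
  [   0.90    -0.25    -0.05    -0.05]
  [  -0.30     0.95    -0.05    -0.15]
  [  -0.15    -0.45     0.80    -0.45]
  [   0.00    -0.05    -0.20     1.00]
Compute the cofactors C_ij = (−1)^(i+j)·(3×3 minor ij) of I−A; the adjugate is their transpose:
adj(I−A) = Cᵀ =
  [ 0.631375   0.207625   0.076750   0.097250]
  [ 0.225000   0.630000   0.090000   0.146250]
  [ 0.283125   0.463125   0.772500   0.431250]
  [ 0.067875   0.124125   0.159000   0.588000]
det(I−A) = Σ_j (I−A)_1j·C_1j = (0.90)(0.631375) + (-0.25)(0.225000) + (-0.05)(0.283125) + (-0.05)(0.067875) = 0.4944375
(I − A)⁻¹ = adj(I−A) / det(I−A) ≈
  [   1.2770     0.4199     0.1552     0.1967]
  [   0.4551     1.2742     0.1820     0.2958]
  [   0.5726     0.9367     1.5624     0.8722]
  [   0.1373     0.2510     0.3216     1.1892]
The output multiplier for sector j is the column-j sum of the Leontief inverse (I − A)⁻¹ = adj(I−A) / det(I−A).
Column E of adj(I−A): (0.097250, 0.146250, 0.431250, 0.588000); det(I−A) = 0.4944375.
m_E = (0.097250 + 0.146250 + 0.431250 + 0.588000) / 0.4944375 = 1.26275 / 0.4944375 ≈ 2.554.

m_E = 2.554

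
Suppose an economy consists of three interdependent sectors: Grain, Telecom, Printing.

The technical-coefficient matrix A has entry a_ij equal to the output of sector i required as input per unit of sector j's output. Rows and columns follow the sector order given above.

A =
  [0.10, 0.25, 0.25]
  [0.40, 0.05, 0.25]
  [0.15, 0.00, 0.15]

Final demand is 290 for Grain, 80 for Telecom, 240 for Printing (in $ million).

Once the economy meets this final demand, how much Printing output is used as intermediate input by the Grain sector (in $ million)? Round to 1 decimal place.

I − A =
  [   0.90    -0.25    -0.25]
  [  -0.40     0.95    -0.25]
  [  -0.15     0.00     0.85]
Cofactors of I−A, C_ij = (−1)^(i+j)·(minor ij) (rows/columns in the sector order above):
  C_11 = (0.95)(0.85) − (-0.25)(0.00) = 0.8075
  C_12 = −[(-0.40)(0.85) − (-0.25)(-0.15)] = 0.3775
  C_13 = (-0.40)(0.00) − (0.95)(-0.15) = 0.1425
  C_21 = −[(-0.25)(0.85) − (-0.25)(0.00)] = 0.2125
  C_22 = (0.90)(0.85) − (-0.25)(-0.15) = 0.7275
  C_23 = −[(0.90)(0.00) − (-0.25)(-0.15)] = 0.0375
  C_31 = (-0.25)(-0.25) − (-0.25)(0.95) = 0.3000
  C_32 = −[(0.90)(-0.25) − (-0.25)(-0.40)] = 0.3250
  C_33 = (0.90)(0.95) − (-0.25)(-0.40) = 0.7550
det(I−A) = Σ_j (I−A)_1j·C_1j = (0.90)(0.8075) + (-0.25)(0.3775) + (-0.25)(0.1425) = 0.59675
adj(I−A) = Cᵀ =
  [ 0.8075   0.2125   0.3000]
  [ 0.3775   0.7275   0.3250]
  [ 0.1425   0.0375   0.7550]
(I − A)⁻¹ = adj(I−A) / det(I−A) ≈
  [   1.3532     0.3561     0.5027]
  [   0.6326     1.2191     0.5446]
  [   0.2388     0.0628     1.2652]
First solve x = (I − A)⁻¹ d = adj(I−A)·d / det(I−A); in particular x_G = (0.8075·290 + 0.2125·80 + 0.3000·240) / 0.59675 = 323.175 / 0.59675 ≈ 541.558.
Intermediate flow from P to G: z_PG = a_PG · x_G = 0.15 × 323.175 / 0.59675 = 48.47625 / 0.59675 ≈ 81.2.

z_PG = 81.2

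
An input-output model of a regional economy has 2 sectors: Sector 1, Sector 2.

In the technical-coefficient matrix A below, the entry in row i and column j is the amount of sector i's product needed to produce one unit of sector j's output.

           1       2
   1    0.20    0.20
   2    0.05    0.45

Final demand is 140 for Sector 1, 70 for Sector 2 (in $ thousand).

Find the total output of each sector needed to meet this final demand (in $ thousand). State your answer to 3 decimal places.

I − A =
  [   0.80    -0.20]
  [  -0.05     0.55]
det(I−A) = (0.80)(0.55) − (-0.20)(-0.05) = 0.4300
adj(I−A) = [[0.55, 0.20], [0.05, 0.80]]
(I − A)⁻¹ = adj(I−A) / det(I−A) ≈
  [   1.2791     0.4651]
  [   0.1163     1.8605]
x = (I − A)⁻¹ d = adj(I−A)·d / det(I−A), with det(I−A) = 0.4300:
  x_1 = (0.55·140 + 0.20·70) / 0.4300 = 91.00 / 0.4300 ≈ 211.628
  x_2 = (0.05·140 + 0.80·70) / 0.4300 = 63.00 / 0.4300 ≈ 146.512

x_1 = 211.628, x_2 = 146.512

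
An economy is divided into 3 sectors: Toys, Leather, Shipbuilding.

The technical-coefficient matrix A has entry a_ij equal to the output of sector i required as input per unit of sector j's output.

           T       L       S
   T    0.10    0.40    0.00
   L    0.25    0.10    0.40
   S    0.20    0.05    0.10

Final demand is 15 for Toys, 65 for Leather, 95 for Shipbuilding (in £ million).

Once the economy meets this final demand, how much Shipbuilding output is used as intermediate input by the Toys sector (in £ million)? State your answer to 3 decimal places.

I − A =
  [   0.90    -0.40     0.00]
  [  -0.25     0.90    -0.40]
  [  -0.20    -0.05     0.90]
Cofactors of I−A, C_ij = (−1)^(i+j)·(minor ij) (rows/columns in the sector order above):
  C_11 = (0.90)(0.90) − (-0.40)(-0.05) = 0.7900
  C_12 = −[(-0.25)(0.90) − (-0.40)(-0.20)] = 0.3050
  C_13 = (-0.25)(-0.05) − (0.90)(-0.20) = 0.1925
  C_21 = −[(-0.40)(0.90) − (0.00)(-0.05)] = 0.3600
  C_22 = (0.90)(0.90) − (0.00)(-0.20) = 0.8100
  C_23 = −[(0.90)(-0.05) − (-0.40)(-0.20)] = 0.1250
  C_31 = (-0.40)(-0.40) − (0.00)(0.90) = 0.1600
  C_32 = −[(0.90)(-0.40) − (0.00)(-0.25)] = 0.3600
  C_33 = (0.90)(0.90) − (-0.40)(-0.25) = 0.7100
det(I−A) = Σ_j (I−A)_1j·C_1j = (0.90)(0.7900) + (-0.40)(0.3050) + (0.00)(0.1925) = 0.5890
adj(I−A) = Cᵀ =
  [ 0.7900   0.3600   0.1600]
  [ 0.3050   0.8100   0.3600]
  [ 0.1925   0.1250   0.7100]
(I − A)⁻¹ = adj(I−A) / det(I−A) ≈
  [   1.3413     0.6112     0.2716]
  [   0.5178     1.3752     0.6112]
  [   0.3268     0.2122     1.2054]
First solve x = (I − A)⁻¹ d = adj(I−A)·d / det(I−A); in particular x_T = (0.7900·15 + 0.3600·65 + 0.1600·95) / 0.5890 = 50.45 / 0.5890 ≈ 85.65365.
Intermediate flow from S to T: z_ST = a_ST · x_T = 0.20 × 50.45 / 0.5890 = 10.09 / 0.5890 ≈ 17.131.

z_ST = 17.131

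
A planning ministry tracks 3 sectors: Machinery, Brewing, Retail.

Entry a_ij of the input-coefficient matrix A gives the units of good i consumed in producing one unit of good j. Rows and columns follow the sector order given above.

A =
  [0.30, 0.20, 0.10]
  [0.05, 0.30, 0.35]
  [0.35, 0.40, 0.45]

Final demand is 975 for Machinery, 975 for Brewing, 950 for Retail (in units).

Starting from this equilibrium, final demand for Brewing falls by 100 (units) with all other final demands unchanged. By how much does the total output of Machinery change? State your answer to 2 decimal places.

Δx_1 = -130.43

I − A =
  [   0.70    -0.20    -0.10]
  [  -0.05     0.70    -0.35]
  [  -0.35    -0.40     0.55]
Cofactors of I−A, C_ij = (−1)^(i+j)·(minor ij) (rows/columns in the sector order above):
  C_11 = (0.70)(0.55) − (-0.35)(-0.40) = 0.2450
  C_12 = −[(-0.05)(0.55) − (-0.35)(-0.35)] = 0.1500
  C_13 = (-0.05)(-0.40) − (0.70)(-0.35) = 0.2650
  C_21 = −[(-0.20)(0.55) − (-0.10)(-0.40)] = 0.1500
  C_22 = (0.70)(0.55) − (-0.10)(-0.35) = 0.3500
  C_23 = −[(0.70)(-0.40) − (-0.20)(-0.35)] = 0.3500
  C_31 = (-0.20)(-0.35) − (-0.10)(0.70) = 0.1400
  C_32 = −[(0.70)(-0.35) − (-0.10)(-0.05)] = 0.2500
  C_33 = (0.70)(0.70) − (-0.20)(-0.05) = 0.4800
det(I−A) = Σ_j (I−A)_1j·C_1j = (0.70)(0.2450) + (-0.20)(0.1500) + (-0.10)(0.2650) = 0.1150
adj(I−A) = Cᵀ =
  [ 0.2450   0.1500   0.1400]
  [ 0.1500   0.3500   0.2500]
  [ 0.2650   0.3500   0.4800]
(I − A)⁻¹ = adj(I−A) / det(I−A) ≈
  [   2.1304     1.3043     1.2174]
  [   1.3043     3.0435     2.1739]
  [   2.3043     3.0435     4.1739]
Δx = (I − A)⁻¹ Δd with Δd having -100 in the Brewing component and 0 elsewhere.
So Δx_1 = L_12 · (-100), where L_12 = adj(I−A)_12 / det(I−A) = 0.1500 / 0.1150.
Δx_1 = 0.1500 × (-100) / 0.1150 = -15.00 / 0.1150 ≈ -130.43.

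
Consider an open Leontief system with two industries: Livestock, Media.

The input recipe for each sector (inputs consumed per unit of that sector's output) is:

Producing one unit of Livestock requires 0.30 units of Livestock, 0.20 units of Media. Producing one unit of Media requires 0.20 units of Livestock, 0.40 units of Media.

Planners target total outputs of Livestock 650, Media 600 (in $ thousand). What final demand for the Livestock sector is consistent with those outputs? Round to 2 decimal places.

d_L = 335.00

I − A =
  [   0.70    -0.20]
  [  -0.20     0.60]
d = (I − A) x:
  d_L = (+0.70)·650 + (-0.20)·600 = 335.00
  d_M = (-0.20)·650 + (+0.60)·600 = 230.00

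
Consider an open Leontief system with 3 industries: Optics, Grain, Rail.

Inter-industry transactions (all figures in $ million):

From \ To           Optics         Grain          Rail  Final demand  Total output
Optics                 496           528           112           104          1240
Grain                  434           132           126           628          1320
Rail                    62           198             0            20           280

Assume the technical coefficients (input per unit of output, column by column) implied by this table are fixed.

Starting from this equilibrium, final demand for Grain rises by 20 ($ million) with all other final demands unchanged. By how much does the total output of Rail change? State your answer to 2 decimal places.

Technical coefficients a_ij = z_ij / X_j:
  a_11 = 496/1240 = 0.40, a_21 = 434/1240 = 0.35, a_31 = 62/1240 = 0.05
  a_12 = 528/1320 = 0.40, a_22 = 132/1320 = 0.10, a_32 = 198/1320 = 0.15
  a_13 = 112/280 = 0.40, a_23 = 126/280 = 0.45, a_33 = 0/280 = 0.00
I − A =
  [   0.60    -0.40    -0.40]
  [  -0.35     0.90    -0.45]
  [  -0.05    -0.15     1.00]
Cofactors of I−A, C_ij = (−1)^(i+j)·(minor ij) (rows/columns in the sector order above):
  C_11 = (0.90)(1.00) − (-0.45)(-0.15) = 0.8325
  C_12 = −[(-0.35)(1.00) − (-0.45)(-0.05)] = 0.3725
  C_13 = (-0.35)(-0.15) − (0.90)(-0.05) = 0.0975
  C_21 = −[(-0.40)(1.00) − (-0.40)(-0.15)] = 0.4600
  C_22 = (0.60)(1.00) − (-0.40)(-0.05) = 0.5800
  C_23 = −[(0.60)(-0.15) − (-0.40)(-0.05)] = 0.1100
  C_31 = (-0.40)(-0.45) − (-0.40)(0.90) = 0.5400
  C_32 = −[(0.60)(-0.45) − (-0.40)(-0.35)] = 0.4100
  C_33 = (0.60)(0.90) − (-0.40)(-0.35) = 0.4000
det(I−A) = Σ_j (I−A)_1j·C_1j = (0.60)(0.8325) + (-0.40)(0.3725) + (-0.40)(0.0975) = 0.3115
adj(I−A) = Cᵀ =
  [ 0.8325   0.4600   0.5400]
  [ 0.3725   0.5800   0.4100]
  [ 0.0975   0.1100   0.4000]
(I − A)⁻¹ = adj(I−A) / det(I−A) ≈
  [   2.6726     1.4767     1.7335]
  [   1.1958     1.8620     1.3162]
  [   0.3130     0.3531     1.2841]
Δx = (I − A)⁻¹ Δd with Δd having +20 in the Grain component and 0 elsewhere.
So Δx_3 = L_32 · (+20), where L_32 = adj(I−A)_32 / det(I−A) = 0.1100 / 0.3115.
Δx_3 = 0.1100 × (+20) / 0.3115 = 2.20 / 0.3115 ≈ 7.06.

Δx_3 = 7.06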